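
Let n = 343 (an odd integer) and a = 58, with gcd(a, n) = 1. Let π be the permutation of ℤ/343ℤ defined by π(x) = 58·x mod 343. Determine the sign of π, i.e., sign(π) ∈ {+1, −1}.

Start at x=270: 270 → 225 → 16 → 242 → 316 → 149 → 67 → … (one orbit).
π_58 has 7 disjoint cycles with lengths [147, 147, 21, 21, 3, 3, 1] on {0,…,342}.
n − c = 343 − 7 = 336; sign = (−1)^336 = +1.

+1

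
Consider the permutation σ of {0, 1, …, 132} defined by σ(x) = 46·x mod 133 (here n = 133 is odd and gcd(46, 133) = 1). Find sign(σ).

Orbit of 11 under x↦46x: [11, 107, 1, 46, 121, 113]… (length divides ord_133(46)).
The orbit structure of x ↦ 46x mod 133: 24 orbits of sizes [6, 6, 6, 6, 6, 6, 6, 6, 6, 6, 6, 6, 6, 6, 6, 6, 6, 6, 6, 6, 6, 3, 3, 1].
Σ(ℓ_i−1) = 133−24 = 109; sign = (−1)^109 = -1.

-1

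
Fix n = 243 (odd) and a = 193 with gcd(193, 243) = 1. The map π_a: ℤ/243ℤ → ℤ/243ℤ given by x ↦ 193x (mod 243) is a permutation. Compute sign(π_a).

+1

Start at x=187: 187 → 127 → 211 → 142 → 190 → 220 → 178 → … (one orbit).
The orbit structure of x ↦ 193x mod 243: 11 orbits of sizes [81, 81, 27, 27, 9, 9, 3, 3, 1, 1, 1].
243 − 11 = 232 transpositions; sign(π) = (−1)^232 = +1.
Zolotarev: (193|243) = +1, matching the cycle-count sign.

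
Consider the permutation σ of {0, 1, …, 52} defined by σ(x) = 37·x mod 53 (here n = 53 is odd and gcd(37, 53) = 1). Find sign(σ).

+1

Start at x=4: 4 → 42 → 17 → 46 → 6 → 10 → 52 → … (one orbit).
Cycle type of π: 26×2 + 1; total 3 cycles.
53 − 3 = 50 transpositions; sign(π) = (−1)^50 = +1.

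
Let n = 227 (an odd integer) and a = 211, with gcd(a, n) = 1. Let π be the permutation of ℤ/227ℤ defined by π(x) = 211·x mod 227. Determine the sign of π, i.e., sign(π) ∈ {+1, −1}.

Trace 2: π^k(2) = [2, 195, 58, 207, 93, 101, 200] for k=0..6.
Cycle lengths of π_211 on ℤ/227ℤ: [226, 1]; 2 cycles in total.
Σ(ℓ_i−1) = 227−2 = 225; sign = (−1)^225 = -1.
Zolotarev: (211|227) = -1, matching the cycle-count sign.

-1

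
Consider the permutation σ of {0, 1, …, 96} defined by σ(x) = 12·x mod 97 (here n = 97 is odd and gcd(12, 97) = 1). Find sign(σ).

+1

Start at x=22: 22 → 70 → 64 → 89 → 1 → 12 → 47 → … (one orbit).
π_12 has 7 disjoint cycles with lengths [16, 16, 16, 16, 16, 16, 1] on {0,…,96}.
7 cycles on 97: each ℓ→(−1)^(ℓ−1), product (−1)^90 = +1.
(12|97)_J = +1 (Zolotarev's lemma cross-check).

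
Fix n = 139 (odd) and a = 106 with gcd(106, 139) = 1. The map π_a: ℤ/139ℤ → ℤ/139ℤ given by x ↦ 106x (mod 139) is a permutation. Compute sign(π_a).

+1

Orbit of 63 under x↦106x: [63, 6, 80, 1, 106, 116, 64]… (length divides ord_139(106)).
Cycle type of π: 23×6 + 1; total 7 cycles.
sign(π) = (−1)^{n − #cycles} = (−1)^{139−7} = (−1)^132 = +1.
Zolotarev: (106|139) = +1, matching the cycle-count sign.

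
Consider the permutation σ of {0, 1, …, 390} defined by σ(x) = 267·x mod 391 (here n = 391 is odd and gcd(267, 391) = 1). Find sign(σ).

Start at x=52: 52 → 199 → 348 → 249 → 13 → 343 → 87 → … (one orbit).
The orbit structure of x ↦ 267x mod 391: 5 orbits of sizes [176, 176, 22, 16, 1].
With 5 cycles on 391 points, sign = (−1)^{391−5} = +1.
(267|391)_J = +1 (Zolotarev's lemma cross-check).

+1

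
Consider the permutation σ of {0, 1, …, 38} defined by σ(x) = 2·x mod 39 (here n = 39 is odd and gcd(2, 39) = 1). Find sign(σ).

Trace 1: π^k(1) = [1, 2, 4, 8, 16, 32, 25] for k=0..6.
The orbit structure of x ↦ 2x mod 39: 5 orbits of sizes [12, 12, 12, 2, 1].
39 − 5 = 34 transpositions; sign(π) = (−1)^34 = +1.

+1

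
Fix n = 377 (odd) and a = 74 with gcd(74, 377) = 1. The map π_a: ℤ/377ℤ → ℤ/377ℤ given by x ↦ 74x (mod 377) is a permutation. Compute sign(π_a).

+1

Start at x=107: 107 → 1 → 74 → 198 → 326 → 373 → 81 → … (one orbit).
π_74 has 25 disjoint cycles with lengths [21, 21, 21, 21, 21, 21, 21, 21, 21, 21, 21, 21, 21, 21, 21, 21, 7, 7, 7, 7, 3, 3, 3, 3, 1] on {0,…,376}.
With 25 cycles on 377 points, sign = (−1)^{377−25} = +1.
(74|377)_J = +1 (Zolotarev's lemma cross-check).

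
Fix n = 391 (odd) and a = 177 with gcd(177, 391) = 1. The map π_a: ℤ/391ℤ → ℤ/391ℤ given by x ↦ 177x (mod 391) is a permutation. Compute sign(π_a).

Start at x=36: 36 → 116 → 200 → 210 → 25 → 124 → 52 → … (one orbit).
Cycle lengths of π_177 on ℤ/391ℤ: [176, 176, 16, 11, 11, 1]; 6 cycles in total.
391 − 6 = 385 transpositions; sign(π) = (−1)^385 = -1.
(177|391)_J = -1 (Zolotarev's lemma cross-check).

-1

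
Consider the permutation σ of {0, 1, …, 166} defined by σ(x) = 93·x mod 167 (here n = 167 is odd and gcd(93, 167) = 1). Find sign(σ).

Orbit of 94 under x↦93x: [94, 58, 50, 141, 87, 75, 128]… (length divides ord_167(93)).
π_93 has 3 disjoint cycles with lengths [83, 83, 1] on {0,…,166}.
Σ(ℓ_i−1) = 167−3 = 164; sign = (−1)^164 = +1.
(93|167)_J = +1 (Zolotarev's lemma cross-check).

+1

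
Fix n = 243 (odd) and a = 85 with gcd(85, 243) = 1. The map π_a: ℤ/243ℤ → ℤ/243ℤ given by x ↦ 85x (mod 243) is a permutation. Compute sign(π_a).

Orbit of 211 under x↦85x: [211, 196, 136, 139, 151, 199, 148]… (length divides ord_243(85)).
11 cycles of lengths [81, 81, 27, 27, 9, 9, 3, 3, 1, 1, 1].
With 11 cycles on 243 points, sign = (−1)^{243−11} = +1.
Check: (85/243) = +1 by Zolotarev.

+1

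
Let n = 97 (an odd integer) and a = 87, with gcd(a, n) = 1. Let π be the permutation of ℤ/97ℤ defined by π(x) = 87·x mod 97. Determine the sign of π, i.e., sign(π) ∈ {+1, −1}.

Trace 71: π^k(71) = [71, 66, 19, 4, 57, 12, 74] for k=0..6.
Decompose π into cycles: lengths [96, 1] (2 cycles, including the fixed point 0).
n − c = 97 − 2 = 95; sign = (−1)^95 = -1.
(87|97)_J = -1 (Zolotarev's lemma cross-check).

-1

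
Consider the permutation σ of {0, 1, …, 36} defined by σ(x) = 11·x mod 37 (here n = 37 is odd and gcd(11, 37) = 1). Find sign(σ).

+1

Start at x=10: 10 → 36 → 26 → 27 → 1 → 11 → 10 (one orbit).
Cycle type of π: 6×6 + 1; total 7 cycles.
With 7 cycles on 37 points, sign = (−1)^{37−7} = +1.
(11|37)_J = +1 (Zolotarev's lemma cross-check).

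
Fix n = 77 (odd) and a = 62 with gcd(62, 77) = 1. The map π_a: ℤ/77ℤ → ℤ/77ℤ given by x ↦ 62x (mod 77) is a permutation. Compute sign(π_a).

Orbit of 41 under x↦62x: [41, 1, 62, 71, 13, 36, 76]… (length divides ord_77(62)).
π_62 has 11 disjoint cycles with lengths [10, 10, 10, 10, 10, 10, 10, 2, 2, 2, 1] on {0,…,76}.
sign(π) = (−1)^{n − #cycles} = (−1)^{77−11} = (−1)^66 = +1.
Via Zolotarev, sign(π_{62}) = (62|77) = +1.

+1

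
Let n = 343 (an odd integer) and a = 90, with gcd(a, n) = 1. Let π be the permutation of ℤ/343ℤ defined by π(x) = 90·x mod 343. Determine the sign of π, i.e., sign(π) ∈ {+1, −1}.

-1

Trace 211: π^k(211) = [211, 125, 274, 307, 190, 293, 302] for k=0..6.
Cycle type of π: 98×3 + 14×3 + 2×3 + 1; total 10 cycles.
Σ(ℓ_i−1) = 343−10 = 333; sign = (−1)^333 = -1.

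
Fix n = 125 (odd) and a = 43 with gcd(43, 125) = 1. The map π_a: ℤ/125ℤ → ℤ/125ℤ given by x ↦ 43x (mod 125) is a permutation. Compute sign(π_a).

-1

Orbit of 93 under x↦43x: [93, 124, 82, 26, 118, 74, 57]… (length divides ord_125(43)).
π_43 has 12 disjoint cycles with lengths [20, 20, 20, 20, 20, 4, 4, 4, 4, 4, 4, 1] on {0,…,124}.
sign(π) = (−1)^{n − #cycles} = (−1)^{125−12} = (−1)^113 = -1.
Check: (43/125) = -1 by Zolotarev.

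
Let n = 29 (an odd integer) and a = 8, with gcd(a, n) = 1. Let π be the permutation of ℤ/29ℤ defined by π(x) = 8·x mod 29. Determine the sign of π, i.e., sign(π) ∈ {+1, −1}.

-1

Orbit of 22 under x↦8x: [22, 2, 16, 12, 9, 14, 25]… (length divides ord_29(8)).
Cycle lengths of π_8 on ℤ/29ℤ: [28, 1]; 2 cycles in total.
Σ(ℓ_i−1) = 29−2 = 27; sign = (−1)^27 = -1.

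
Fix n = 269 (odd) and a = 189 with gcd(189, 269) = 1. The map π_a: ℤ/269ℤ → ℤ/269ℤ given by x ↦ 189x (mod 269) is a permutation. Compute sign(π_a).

+1

Orbit of 93 under x↦189x: [93, 92, 172, 228, 52, 144, 47]… (length divides ord_269(189)).
3 cycles of lengths [134, 134, 1].
3 cycles on 269: each ℓ→(−1)^(ℓ−1), product (−1)^266 = +1.
Check: (189/269) = +1 by Zolotarev.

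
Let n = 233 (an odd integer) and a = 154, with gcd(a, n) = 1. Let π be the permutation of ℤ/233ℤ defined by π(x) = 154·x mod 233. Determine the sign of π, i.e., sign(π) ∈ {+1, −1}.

-1

Orbit of 20 under x↦154x: [20, 51, 165, 13, 138, 49, 90]… (length divides ord_233(154)).
The orbit structure of x ↦ 154x mod 233: 2 orbits of sizes [232, 1].
2 cycles on 233: each ℓ→(−1)^(ℓ−1), product (−1)^231 = -1.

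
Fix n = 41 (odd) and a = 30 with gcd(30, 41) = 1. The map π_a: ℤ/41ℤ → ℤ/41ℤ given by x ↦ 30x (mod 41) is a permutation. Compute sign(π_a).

-1

Orbit of 39 under x↦30x: [39, 22, 4, 38, 33, 6, 16]… (length divides ord_41(30)).
2 cycles of lengths [40, 1].
2 cycles on 41: each ℓ→(−1)^(ℓ−1), product (−1)^39 = -1.
Via Zolotarev, sign(π_{30}) = (30|41) = -1.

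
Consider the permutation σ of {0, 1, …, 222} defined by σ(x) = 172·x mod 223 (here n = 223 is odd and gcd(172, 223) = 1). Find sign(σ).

Trace 33: π^k(33) = [33, 101, 201, 7, 89, 144, 15] for k=0..6.
Cycle lengths of π_172 on ℤ/223ℤ: [111, 111, 1]; 3 cycles in total.
3 cycles on 223: each ℓ→(−1)^(ℓ−1), product (−1)^220 = +1.

+1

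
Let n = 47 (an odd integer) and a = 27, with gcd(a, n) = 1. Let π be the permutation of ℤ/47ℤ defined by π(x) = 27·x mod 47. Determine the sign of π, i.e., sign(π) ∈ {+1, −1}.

+1

Start at x=42: 42 → 6 → 21 → 3 → 34 → 25 → 17 → … (one orbit).
3 cycles of lengths [23, 23, 1].
3 cycles on 47: each ℓ→(−1)^(ℓ−1), product (−1)^44 = +1.
Check: (27/47) = +1 by Zolotarev.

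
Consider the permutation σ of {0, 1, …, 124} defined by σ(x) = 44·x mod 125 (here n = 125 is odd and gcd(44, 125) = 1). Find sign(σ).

+1

Trace 14: π^k(14) = [14, 116, 104, 76, 94, 11, 109] for k=0..6.
Cycle lengths of π_44 on ℤ/125ℤ: [50, 50, 10, 10, 2, 2, 1]; 7 cycles in total.
125 − 7 = 118 transpositions; sign(π) = (−1)^118 = +1.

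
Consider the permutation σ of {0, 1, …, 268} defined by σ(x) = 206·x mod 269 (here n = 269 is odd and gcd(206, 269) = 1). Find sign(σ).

-1

Start at x=260: 260 → 29 → 56 → 238 → 70 → 163 → 222 → … (one orbit).
The orbit structure of x ↦ 206x mod 269: 2 orbits of sizes [268, 1].
With 2 cycles on 269 points, sign = (−1)^{269−2} = -1.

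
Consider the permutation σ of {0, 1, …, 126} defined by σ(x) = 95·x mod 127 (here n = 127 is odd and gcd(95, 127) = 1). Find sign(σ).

Orbit of 32 under x↦95x: [32, 119, 2, 63, 16, 123, 1]… (length divides ord_127(95)).
π_95 has 10 disjoint cycles with lengths [14, 14, 14, 14, 14, 14, 14, 14, 14, 1] on {0,…,126}.
10 cycles on 127: each ℓ→(−1)^(ℓ−1), product (−1)^117 = -1.
(95|127)_J = -1 (Zolotarev's lemma cross-check).

-1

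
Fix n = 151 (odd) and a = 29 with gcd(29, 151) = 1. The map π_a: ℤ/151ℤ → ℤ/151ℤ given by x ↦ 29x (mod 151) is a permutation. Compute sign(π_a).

Trace 94: π^k(94) = [94, 8, 81, 84, 20, 127, 59] for k=0..6.
Cycle lengths of π_29 on ℤ/151ℤ: [25, 25, 25, 25, 25, 25, 1]; 7 cycles in total.
151 − 7 = 144 transpositions; sign(π) = (−1)^144 = +1.
Via Zolotarev, sign(π_{29}) = (29|151) = +1.

+1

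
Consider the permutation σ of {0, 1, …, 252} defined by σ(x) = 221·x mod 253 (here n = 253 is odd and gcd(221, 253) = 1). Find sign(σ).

-1

Start at x=210: 210 → 111 → 243 → 67 → 133 → 45 → 78 → … (one orbit).
Cycle lengths of π_221 on ℤ/253ℤ: [22, 22, 22, 22, 22, 22, 22, 22, 22, 22, 22, 1, 1, 1, 1, 1, 1, 1, 1, 1, 1, 1]; 22 cycles in total.
253 − 22 = 231 transpositions; sign(π) = (−1)^231 = -1.
Zolotarev: (221|253) = -1, matching the cycle-count sign.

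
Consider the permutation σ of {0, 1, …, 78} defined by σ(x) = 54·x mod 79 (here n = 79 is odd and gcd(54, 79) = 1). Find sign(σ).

-1

Start at x=36: 36 → 48 → 64 → 59 → 26 → 61 → 55 → … (one orbit).
π_54 has 2 disjoint cycles with lengths [78, 1] on {0,…,78}.
sign(π) = (−1)^{n − #cycles} = (−1)^{79−2} = (−1)^77 = -1.
The Jacobi symbol (54|79) = -1 (Zolotarev) agrees.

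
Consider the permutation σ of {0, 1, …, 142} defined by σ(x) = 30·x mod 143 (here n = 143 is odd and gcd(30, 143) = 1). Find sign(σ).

Orbit of 51 under x↦30x: [51, 100, 140, 53, 17, 81, 142]… (length divides ord_143(30)).
Decompose π into cycles: lengths [30, 30, 30, 30, 10, 6, 6, 1] (8 cycles, including the fixed point 0).
143 − 8 = 135 transpositions; sign(π) = (−1)^135 = -1.
The Jacobi symbol (30|143) = -1 (Zolotarev) agrees.

-1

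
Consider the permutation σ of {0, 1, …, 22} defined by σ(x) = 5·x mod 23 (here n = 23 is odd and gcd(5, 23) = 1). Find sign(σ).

Orbit of 20 under x↦5x: [20, 8, 17, 16, 11, 9, 22]… (length divides ord_23(5)).
2 cycles of lengths [22, 1].
With 2 cycles on 23 points, sign = (−1)^{23−2} = -1.
The Jacobi symbol (5|23) = -1 (Zolotarev) agrees.

-1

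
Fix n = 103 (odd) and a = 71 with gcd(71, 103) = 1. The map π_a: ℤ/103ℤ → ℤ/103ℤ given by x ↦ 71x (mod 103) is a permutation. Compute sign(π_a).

-1

Start at x=47: 47 → 41 → 27 → 63 → 44 → 34 → 45 → … (one orbit).
Cycle lengths of π_71 on ℤ/103ℤ: [102, 1]; 2 cycles in total.
Σ(ℓ_i−1) = 103−2 = 101; sign = (−1)^101 = -1.
Zolotarev: (71|103) = -1, matching the cycle-count sign.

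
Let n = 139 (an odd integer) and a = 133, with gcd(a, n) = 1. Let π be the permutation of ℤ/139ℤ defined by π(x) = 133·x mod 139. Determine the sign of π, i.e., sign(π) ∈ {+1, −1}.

-1

Orbit of 95 under x↦133x: [95, 125, 84, 52, 105, 65, 27]… (length divides ord_139(133)).
Cycle type of π: 46×3 + 1; total 4 cycles.
139 − 4 = 135 transpositions; sign(π) = (−1)^135 = -1.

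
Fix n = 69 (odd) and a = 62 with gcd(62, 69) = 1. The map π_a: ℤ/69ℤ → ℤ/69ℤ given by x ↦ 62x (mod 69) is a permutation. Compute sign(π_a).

Orbit of 62 under x↦62x: [62, 49, 2, 55, 29, 4, 41]… (length divides ord_69(62)).
6 cycles of lengths [22, 22, 11, 11, 2, 1].
Σ(ℓ_i−1) = 69−6 = 63; sign = (−1)^63 = -1.

-1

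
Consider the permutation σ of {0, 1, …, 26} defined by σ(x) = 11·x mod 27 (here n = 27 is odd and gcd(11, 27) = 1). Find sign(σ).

-1

Start at x=23: 23 → 10 → 2 → 22 → 26 → 16 → 14 → … (one orbit).
4 cycles of lengths [18, 6, 2, 1].
With 4 cycles on 27 points, sign = (−1)^{27−4} = -1.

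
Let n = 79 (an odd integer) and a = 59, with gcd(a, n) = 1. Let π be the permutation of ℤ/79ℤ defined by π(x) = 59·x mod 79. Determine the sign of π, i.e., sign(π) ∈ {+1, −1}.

-1

Start at x=40: 40 → 69 → 42 → 29 → 52 → 66 → 23 → … (one orbit).
2 cycles of lengths [78, 1].
Σ(ℓ_i−1) = 79−2 = 77; sign = (−1)^77 = -1.
The Jacobi symbol (59|79) = -1 (Zolotarev) agrees.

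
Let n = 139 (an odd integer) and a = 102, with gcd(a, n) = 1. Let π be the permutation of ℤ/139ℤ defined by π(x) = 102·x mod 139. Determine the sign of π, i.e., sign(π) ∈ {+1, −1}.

Orbit of 64 under x↦102x: [64, 134, 46, 105, 7, 19, 131]… (length divides ord_139(102)).
The orbit structure of x ↦ 102x mod 139: 2 orbits of sizes [138, 1].
139 − 2 = 137 transpositions; sign(π) = (−1)^137 = -1.
Via Zolotarev, sign(π_{102}) = (102|139) = -1.

-1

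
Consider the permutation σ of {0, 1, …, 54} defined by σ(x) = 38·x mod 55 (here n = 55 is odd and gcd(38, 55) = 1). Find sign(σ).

-1

Trace 9: π^k(9) = [9, 12, 16, 3, 4, 42, 1] for k=0..6.
Cycle type of π: 20×2 + 5×2 + 4 + 1; total 6 cycles.
Σ(ℓ_i−1) = 55−6 = 49; sign = (−1)^49 = -1.
The Jacobi symbol (38|55) = -1 (Zolotarev) agrees.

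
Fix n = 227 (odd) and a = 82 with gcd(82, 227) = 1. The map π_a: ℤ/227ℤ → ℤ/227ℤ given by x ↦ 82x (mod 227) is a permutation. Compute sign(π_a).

+1

Orbit of 49 under x↦82x: [49, 159, 99, 173, 112, 104, 129]… (length divides ord_227(82)).
π_82 has 3 disjoint cycles with lengths [113, 113, 1] on {0,…,226}.
Σ(ℓ_i−1) = 227−3 = 224; sign = (−1)^224 = +1.
Zolotarev: (82|227) = +1, matching the cycle-count sign.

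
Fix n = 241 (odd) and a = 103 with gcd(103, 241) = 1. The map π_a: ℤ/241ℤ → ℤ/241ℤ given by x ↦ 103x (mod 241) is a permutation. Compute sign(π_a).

Orbit of 135 under x↦103x: [135, 168, 193, 117, 1, 103, 5]… (length divides ord_241(103)).
π_103 has 4 disjoint cycles with lengths [80, 80, 80, 1] on {0,…,240}.
sign(π) = (−1)^{n − #cycles} = (−1)^{241−4} = (−1)^237 = -1.
Check: (103/241) = -1 by Zolotarev.

-1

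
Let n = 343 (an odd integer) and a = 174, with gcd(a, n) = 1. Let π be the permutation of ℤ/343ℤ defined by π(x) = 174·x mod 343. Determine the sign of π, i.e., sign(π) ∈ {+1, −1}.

-1

Trace 279: π^k(279) = [279, 183, 286, 29, 244, 267, 153] for k=0..6.
Decompose π into cycles: lengths [98, 98, 98, 14, 14, 14, 2, 2, 2, 1] (10 cycles, including the fixed point 0).
10 cycles on 343: each ℓ→(−1)^(ℓ−1), product (−1)^333 = -1.
(174|343)_J = -1 (Zolotarev's lemma cross-check).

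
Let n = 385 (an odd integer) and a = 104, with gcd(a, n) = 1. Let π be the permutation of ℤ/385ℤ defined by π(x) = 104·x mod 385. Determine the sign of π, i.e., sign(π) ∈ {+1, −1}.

-1

Orbit of 34 under x↦104x: [34, 71, 69, 246, 174, 1, 104]… (length divides ord_385(104)).
The orbit structure of x ↦ 104x mod 385: 54 orbits of sizes [10, 10, 10, 10, 10, 10, 10, 10, 10, 10, 10, 10, 10, 10, 10, 10, 10, 10, 10, 10, 10, 10, 10, 10, 10, 10, 10, 10, 10, 10, 10, 10, 10, 10, 5, 5, 2, 2, 2, 2, 2, 2, 2, 2, 2, 2, 2, 2, 2, 2, 2, 2, 2, 1].
With 54 cycles on 385 points, sign = (−1)^{385−54} = -1.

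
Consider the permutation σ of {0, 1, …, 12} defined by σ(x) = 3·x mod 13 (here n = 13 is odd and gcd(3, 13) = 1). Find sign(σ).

Orbit of 1 under x↦3x: [1, 3, 9]… (length divides ord_13(3)).
The orbit structure of x ↦ 3x mod 13: 5 orbits of sizes [3, 3, 3, 3, 1].
sign(π) = (−1)^{n − #cycles} = (−1)^{13−5} = (−1)^8 = +1.

+1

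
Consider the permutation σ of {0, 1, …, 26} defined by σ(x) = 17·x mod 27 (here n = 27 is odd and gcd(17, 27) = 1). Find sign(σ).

Start at x=8: 8 → 1 → 17 → 19 → 26 → 10 → 8 (one orbit).
Decompose π into cycles: lengths [6, 6, 6, 2, 2, 2, 2, 1] (8 cycles, including the fixed point 0).
n − c = 27 − 8 = 19; sign = (−1)^19 = -1.

-1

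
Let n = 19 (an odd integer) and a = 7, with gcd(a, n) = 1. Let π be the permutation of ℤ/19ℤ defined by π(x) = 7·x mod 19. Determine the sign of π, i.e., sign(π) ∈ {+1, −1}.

Start at x=11: 11 → 1 → 7 → 11 (one orbit).
7 cycles of lengths [3, 3, 3, 3, 3, 3, 1].
With 7 cycles on 19 points, sign = (−1)^{19−7} = +1.

+1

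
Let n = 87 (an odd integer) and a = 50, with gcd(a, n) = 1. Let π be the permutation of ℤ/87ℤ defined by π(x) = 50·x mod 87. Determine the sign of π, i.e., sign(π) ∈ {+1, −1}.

+1

Start at x=13: 13 → 41 → 49 → 14 → 4 → 26 → 82 → … (one orbit).
Decompose π into cycles: lengths [28, 28, 28, 2, 1] (5 cycles, including the fixed point 0).
87 − 5 = 82 transpositions; sign(π) = (−1)^82 = +1.
Check: (50/87) = +1 by Zolotarev.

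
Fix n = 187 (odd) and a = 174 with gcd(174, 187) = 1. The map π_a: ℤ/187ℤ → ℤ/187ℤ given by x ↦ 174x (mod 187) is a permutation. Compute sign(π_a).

+1

Start at x=157: 157 → 16 → 166 → 86 → 4 → 135 → 115 → … (one orbit).
15 cycles of lengths [20, 20, 20, 20, 20, 20, 20, 20, 5, 5, 4, 4, 4, 4, 1].
n − c = 187 − 15 = 172; sign = (−1)^172 = +1.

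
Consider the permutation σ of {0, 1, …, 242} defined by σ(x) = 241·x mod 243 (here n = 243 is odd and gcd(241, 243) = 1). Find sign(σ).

+1

Orbit of 142 under x↦241x: [142, 202, 82, 79, 85, 73, 97]… (length divides ord_243(241)).
The orbit structure of x ↦ 241x mod 243: 11 orbits of sizes [81, 81, 27, 27, 9, 9, 3, 3, 1, 1, 1].
243 − 11 = 232 transpositions; sign(π) = (−1)^232 = +1.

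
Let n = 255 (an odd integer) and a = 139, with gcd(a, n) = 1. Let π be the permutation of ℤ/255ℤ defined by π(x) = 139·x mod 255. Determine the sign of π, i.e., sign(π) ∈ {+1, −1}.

Start at x=199: 199 → 121 → 244 → 1 → 139 → 196 → 214 → … (one orbit).
Decompose π into cycles: lengths [16, 16, 16, 16, 16, 16, 16, 16, 16, 16, 16, 16, 16, 16, 16, 2, 2, 2, 2, 2, 2, 1, 1, 1] (24 cycles, including the fixed point 0).
255 − 24 = 231 transpositions; sign(π) = (−1)^231 = -1.
Via Zolotarev, sign(π_{139}) = (139|255) = -1.

-1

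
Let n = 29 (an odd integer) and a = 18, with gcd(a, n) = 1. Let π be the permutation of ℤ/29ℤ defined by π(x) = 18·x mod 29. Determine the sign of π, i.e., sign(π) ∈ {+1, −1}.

Trace 13: π^k(13) = [13, 2, 7, 10, 6, 21, 1] for k=0..6.
Cycle type of π: 28 + 1; total 2 cycles.
Σ(ℓ_i−1) = 29−2 = 27; sign = (−1)^27 = -1.
Zolotarev: (18|29) = -1, matching the cycle-count sign.

-1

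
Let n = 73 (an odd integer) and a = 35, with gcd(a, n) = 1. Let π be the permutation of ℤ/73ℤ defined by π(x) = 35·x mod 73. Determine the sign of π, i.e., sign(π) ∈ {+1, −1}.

Start at x=2: 2 → 70 → 41 → 48 → 1 → 35 → 57 → … (one orbit).
Decompose π into cycles: lengths [36, 36, 1] (3 cycles, including the fixed point 0).
Σ(ℓ_i−1) = 73−3 = 70; sign = (−1)^70 = +1.

+1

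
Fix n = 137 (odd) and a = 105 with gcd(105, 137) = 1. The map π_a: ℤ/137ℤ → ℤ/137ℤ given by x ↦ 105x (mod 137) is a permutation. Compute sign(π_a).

+1

Start at x=68: 68 → 16 → 36 → 81 → 11 → 59 → 30 → … (one orbit).
π_105 has 3 disjoint cycles with lengths [68, 68, 1] on {0,…,136}.
sign(π) = (−1)^{n − #cycles} = (−1)^{137−3} = (−1)^134 = +1.
Zolotarev: (105|137) = +1, matching the cycle-count sign.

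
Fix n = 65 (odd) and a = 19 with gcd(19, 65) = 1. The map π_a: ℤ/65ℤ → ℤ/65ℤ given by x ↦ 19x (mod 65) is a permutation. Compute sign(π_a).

Orbit of 24 under x↦19x: [24, 1, 19, 36, 34, 61, 54]… (length divides ord_65(19)).
π_19 has 8 disjoint cycles with lengths [12, 12, 12, 12, 12, 2, 2, 1] on {0,…,64}.
8 cycles on 65: each ℓ→(−1)^(ℓ−1), product (−1)^57 = -1.

-1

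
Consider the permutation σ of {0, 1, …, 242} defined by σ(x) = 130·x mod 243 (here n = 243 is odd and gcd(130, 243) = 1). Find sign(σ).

+1

Orbit of 94 under x↦130x: [94, 70, 109, 76, 160, 145, 139]… (length divides ord_243(130)).
Cycle type of π: 81×2 + 27×2 + 9×2 + 3×2 + 1×3; total 11 cycles.
sign(π) = (−1)^{n − #cycles} = (−1)^{243−11} = (−1)^232 = +1.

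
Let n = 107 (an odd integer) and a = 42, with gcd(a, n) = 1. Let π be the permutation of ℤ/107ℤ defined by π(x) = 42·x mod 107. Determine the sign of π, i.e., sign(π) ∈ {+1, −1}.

Trace 62: π^k(62) = [62, 36, 14, 53, 86, 81, 85] for k=0..6.
Decompose π into cycles: lengths [53, 53, 1] (3 cycles, including the fixed point 0).
107 − 3 = 104 transpositions; sign(π) = (−1)^104 = +1.
Zolotarev: (42|107) = +1, matching the cycle-count sign.

+1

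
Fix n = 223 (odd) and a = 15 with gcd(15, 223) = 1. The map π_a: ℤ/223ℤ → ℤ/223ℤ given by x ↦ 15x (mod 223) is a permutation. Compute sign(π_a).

Start at x=60: 60 → 8 → 120 → 16 → 17 → 32 → 34 → … (one orbit).
Decompose π into cycles: lengths [37, 37, 37, 37, 37, 37, 1] (7 cycles, including the fixed point 0).
Σ(ℓ_i−1) = 223−7 = 216; sign = (−1)^216 = +1.

+1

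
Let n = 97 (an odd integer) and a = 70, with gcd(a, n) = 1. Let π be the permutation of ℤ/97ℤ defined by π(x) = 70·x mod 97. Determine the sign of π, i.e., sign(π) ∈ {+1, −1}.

+1

Trace 27: π^k(27) = [27, 47, 89, 22, 85, 33, 79] for k=0..6.
π_70 has 7 disjoint cycles with lengths [16, 16, 16, 16, 16, 16, 1] on {0,…,96}.
n − c = 97 − 7 = 90; sign = (−1)^90 = +1.
(70|97)_J = +1 (Zolotarev's lemma cross-check).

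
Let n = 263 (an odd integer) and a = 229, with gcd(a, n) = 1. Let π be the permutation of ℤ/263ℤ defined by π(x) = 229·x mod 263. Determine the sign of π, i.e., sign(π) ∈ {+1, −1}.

-1

Trace 248: π^k(248) = [248, 247, 18, 177, 31, 261, 68] for k=0..6.
Decompose π into cycles: lengths [262, 1] (2 cycles, including the fixed point 0).
sign(π) = (−1)^{n − #cycles} = (−1)^{263−2} = (−1)^261 = -1.
Zolotarev: (229|263) = -1, matching the cycle-count sign.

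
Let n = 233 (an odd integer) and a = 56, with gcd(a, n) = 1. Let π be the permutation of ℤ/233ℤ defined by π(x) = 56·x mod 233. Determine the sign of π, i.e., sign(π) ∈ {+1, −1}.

+1

Start at x=205: 205 → 63 → 33 → 217 → 36 → 152 → 124 → … (one orbit).
3 cycles of lengths [116, 116, 1].
233 − 3 = 230 transpositions; sign(π) = (−1)^230 = +1.
Via Zolotarev, sign(π_{56}) = (56|233) = +1.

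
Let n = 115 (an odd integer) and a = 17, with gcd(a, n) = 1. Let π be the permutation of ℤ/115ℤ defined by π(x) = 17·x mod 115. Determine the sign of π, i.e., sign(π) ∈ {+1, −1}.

Trace 88: π^k(88) = [88, 1, 17, 59, 83, 31, 67] for k=0..6.
Cycle type of π: 44×2 + 22 + 4 + 1; total 5 cycles.
115 − 5 = 110 transpositions; sign(π) = (−1)^110 = +1.
Check: (17/115) = +1 by Zolotarev.

+1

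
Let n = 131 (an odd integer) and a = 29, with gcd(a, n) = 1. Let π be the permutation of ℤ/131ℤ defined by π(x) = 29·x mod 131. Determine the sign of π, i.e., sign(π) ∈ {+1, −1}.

Start at x=34: 34 → 69 → 36 → 127 → 15 → 42 → 39 → … (one orbit).
2 cycles of lengths [130, 1].
Σ(ℓ_i−1) = 131−2 = 129; sign = (−1)^129 = -1.
(29|131)_J = -1 (Zolotarev's lemma cross-check).

-1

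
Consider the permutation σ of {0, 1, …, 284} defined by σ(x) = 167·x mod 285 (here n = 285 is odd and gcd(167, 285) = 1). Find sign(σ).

-1

Trace 64: π^k(64) = [64, 143, 226, 122, 139, 128, 1] for k=0..6.
14 cycles of lengths [36, 36, 36, 36, 36, 36, 18, 18, 18, 4, 4, 4, 2, 1].
Σ(ℓ_i−1) = 285−14 = 271; sign = (−1)^271 = -1.
Zolotarev: (167|285) = -1, matching the cycle-count sign.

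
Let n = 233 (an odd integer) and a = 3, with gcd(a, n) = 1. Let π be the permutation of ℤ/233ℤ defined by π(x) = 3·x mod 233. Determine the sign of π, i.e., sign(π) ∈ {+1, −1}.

Start at x=227: 227 → 215 → 179 → 71 → 213 → 173 → 53 → … (one orbit).
π_3 has 2 disjoint cycles with lengths [232, 1] on {0,…,232}.
sign(π) = (−1)^{n − #cycles} = (−1)^{233−2} = (−1)^231 = -1.

-1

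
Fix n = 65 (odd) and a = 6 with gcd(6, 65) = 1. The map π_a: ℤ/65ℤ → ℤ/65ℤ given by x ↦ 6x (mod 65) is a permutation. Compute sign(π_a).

-1

Start at x=41: 41 → 51 → 46 → 16 → 31 → 56 → 11 → … (one orbit).
Cycle lengths of π_6 on ℤ/65ℤ: [12, 12, 12, 12, 12, 1, 1, 1, 1, 1]; 10 cycles in total.
n − c = 65 − 10 = 55; sign = (−1)^55 = -1.
Zolotarev: (6|65) = -1, matching the cycle-count sign.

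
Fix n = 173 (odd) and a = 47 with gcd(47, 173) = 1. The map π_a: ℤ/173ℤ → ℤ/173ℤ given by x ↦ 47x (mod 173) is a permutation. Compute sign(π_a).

Start at x=118: 118 → 10 → 124 → 119 → 57 → 84 → 142 → … (one orbit).
Cycle type of π: 43×4 + 1; total 5 cycles.
n − c = 173 − 5 = 168; sign = (−1)^168 = +1.

+1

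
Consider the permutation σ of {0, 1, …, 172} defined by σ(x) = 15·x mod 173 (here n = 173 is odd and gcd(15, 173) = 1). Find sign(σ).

+1

Start at x=119: 119 → 55 → 133 → 92 → 169 → 113 → 138 → … (one orbit).
Cycle type of π: 86×2 + 1; total 3 cycles.
Σ(ℓ_i−1) = 173−3 = 170; sign = (−1)^170 = +1.
(15|173)_J = +1 (Zolotarev's lemma cross-check).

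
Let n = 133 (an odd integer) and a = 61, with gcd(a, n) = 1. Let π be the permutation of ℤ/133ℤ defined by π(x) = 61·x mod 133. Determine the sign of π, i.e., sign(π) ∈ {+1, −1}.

Trace 83: π^k(83) = [83, 9, 17, 106, 82, 81, 20] for k=0..6.
10 cycles of lengths [18, 18, 18, 18, 18, 18, 9, 9, 6, 1].
n − c = 133 − 10 = 123; sign = (−1)^123 = -1.
Via Zolotarev, sign(π_{61}) = (61|133) = -1.

-1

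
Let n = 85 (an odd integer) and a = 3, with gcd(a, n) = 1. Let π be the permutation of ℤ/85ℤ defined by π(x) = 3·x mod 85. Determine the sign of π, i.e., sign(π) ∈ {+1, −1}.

+1

Start at x=9: 9 → 27 → 81 → 73 → 49 → 62 → 16 → … (one orbit).
The orbit structure of x ↦ 3x mod 85: 7 orbits of sizes [16, 16, 16, 16, 16, 4, 1].
With 7 cycles on 85 points, sign = (−1)^{85−7} = +1.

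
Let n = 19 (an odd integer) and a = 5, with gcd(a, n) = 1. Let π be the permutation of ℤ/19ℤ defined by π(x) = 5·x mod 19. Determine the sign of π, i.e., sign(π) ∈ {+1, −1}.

Orbit of 9 under x↦5x: [9, 7, 16, 4, 1, 5, 6]… (length divides ord_19(5)).
Cycle type of π: 9×2 + 1; total 3 cycles.
3 cycles on 19: each ℓ→(−1)^(ℓ−1), product (−1)^16 = +1.
The Jacobi symbol (5|19) = +1 (Zolotarev) agrees.

+1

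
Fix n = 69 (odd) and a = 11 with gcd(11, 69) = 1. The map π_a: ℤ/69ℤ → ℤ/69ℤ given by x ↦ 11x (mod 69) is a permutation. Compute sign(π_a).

+1

Orbit of 49 under x↦11x: [49, 56, 64, 14, 16, 38, 4]… (length divides ord_69(11)).
The orbit structure of x ↦ 11x mod 69: 5 orbits of sizes [22, 22, 22, 2, 1].
69 − 5 = 64 transpositions; sign(π) = (−1)^64 = +1.
Zolotarev: (11|69) = +1, matching the cycle-count sign.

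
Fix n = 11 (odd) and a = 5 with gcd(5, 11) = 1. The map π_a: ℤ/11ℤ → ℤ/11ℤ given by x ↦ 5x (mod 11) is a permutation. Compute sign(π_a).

Trace 5: π^k(5) = [5, 3, 4, 9, 1] for k=0..4.
The orbit structure of x ↦ 5x mod 11: 3 orbits of sizes [5, 5, 1].
sign(π) = (−1)^{n − #cycles} = (−1)^{11−3} = (−1)^8 = +1.

+1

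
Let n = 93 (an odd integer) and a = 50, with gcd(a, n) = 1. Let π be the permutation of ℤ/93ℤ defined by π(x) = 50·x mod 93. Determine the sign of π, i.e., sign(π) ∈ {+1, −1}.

Start at x=49: 49 → 32 → 19 → 20 → 70 → 59 → 67 → … (one orbit).
6 cycles of lengths [30, 30, 15, 15, 2, 1].
93 − 6 = 87 transpositions; sign(π) = (−1)^87 = -1.

-1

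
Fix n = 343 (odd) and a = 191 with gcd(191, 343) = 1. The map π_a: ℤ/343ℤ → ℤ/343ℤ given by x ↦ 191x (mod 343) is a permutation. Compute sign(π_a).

+1

Orbit of 172 under x↦191x: [172, 267, 233, 256, 190, 275, 46]… (length divides ord_343(191)).
The orbit structure of x ↦ 191x mod 343: 7 orbits of sizes [147, 147, 21, 21, 3, 3, 1].
With 7 cycles on 343 points, sign = (−1)^{343−7} = +1.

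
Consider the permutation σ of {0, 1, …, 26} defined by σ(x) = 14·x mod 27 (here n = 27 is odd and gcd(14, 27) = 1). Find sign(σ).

-1

Orbit of 5 under x↦14x: [5, 16, 8, 4, 2, 1, 14]… (length divides ord_27(14)).
4 cycles of lengths [18, 6, 2, 1].
Σ(ℓ_i−1) = 27−4 = 23; sign = (−1)^23 = -1.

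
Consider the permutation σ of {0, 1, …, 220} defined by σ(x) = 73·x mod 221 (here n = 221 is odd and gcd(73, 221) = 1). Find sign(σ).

Trace 77: π^k(77) = [77, 96, 157, 190, 168, 109, 1] for k=0..6.
Cycle type of π: 16×13 + 4×3 + 1; total 17 cycles.
n − c = 221 − 17 = 204; sign = (−1)^204 = +1.
Via Zolotarev, sign(π_{73}) = (73|221) = +1.

+1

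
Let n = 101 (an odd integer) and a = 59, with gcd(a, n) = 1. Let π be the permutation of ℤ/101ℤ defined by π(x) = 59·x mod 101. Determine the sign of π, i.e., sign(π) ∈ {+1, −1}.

Trace 62: π^k(62) = [62, 22, 86, 24, 2, 17, 94] for k=0..6.
Cycle lengths of π_59 on ℤ/101ℤ: [100, 1]; 2 cycles in total.
n − c = 101 − 2 = 99; sign = (−1)^99 = -1.

-1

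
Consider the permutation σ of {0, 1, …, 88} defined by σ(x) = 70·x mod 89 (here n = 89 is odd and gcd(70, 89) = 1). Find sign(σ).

Trace 87: π^k(87) = [87, 38, 79, 12, 39, 60, 17] for k=0..6.
The orbit structure of x ↦ 70x mod 89: 2 orbits of sizes [88, 1].
Σ(ℓ_i−1) = 89−2 = 87; sign = (−1)^87 = -1.
Check: (70/89) = -1 by Zolotarev.

-1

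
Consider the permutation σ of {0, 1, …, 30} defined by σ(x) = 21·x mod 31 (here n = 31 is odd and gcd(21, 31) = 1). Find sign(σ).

-1

Orbit of 24 under x↦21x: [24, 8, 13, 25, 29, 20, 17]… (length divides ord_31(21)).
Cycle lengths of π_21 on ℤ/31ℤ: [30, 1]; 2 cycles in total.
With 2 cycles on 31 points, sign = (−1)^{31−2} = -1.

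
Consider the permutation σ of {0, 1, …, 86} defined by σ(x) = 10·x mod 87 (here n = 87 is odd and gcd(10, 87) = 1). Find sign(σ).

Orbit of 43 under x↦10x: [43, 82, 37, 22, 46, 25, 76]… (length divides ord_87(10)).
Cycle lengths of π_10 on ℤ/87ℤ: [28, 28, 28, 1, 1, 1]; 6 cycles in total.
sign(π) = (−1)^{n − #cycles} = (−1)^{87−6} = (−1)^81 = -1.
The Jacobi symbol (10|87) = -1 (Zolotarev) agrees.

-1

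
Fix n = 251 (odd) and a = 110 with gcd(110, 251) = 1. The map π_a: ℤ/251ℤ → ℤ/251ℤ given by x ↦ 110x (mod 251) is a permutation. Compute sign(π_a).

Orbit of 89 under x↦110x: [89, 1, 110, 52, 198, 194, 5]… (length divides ord_251(110)).
Cycle type of π: 125×2 + 1; total 3 cycles.
With 3 cycles on 251 points, sign = (−1)^{251−3} = +1.

+1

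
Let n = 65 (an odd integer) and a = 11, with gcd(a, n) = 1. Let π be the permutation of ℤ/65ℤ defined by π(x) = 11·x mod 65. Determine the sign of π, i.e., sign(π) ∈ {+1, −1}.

Orbit of 6 under x↦11x: [6, 1, 11, 56, 31, 16, 46]… (length divides ord_65(11)).
Decompose π into cycles: lengths [12, 12, 12, 12, 12, 1, 1, 1, 1, 1] (10 cycles, including the fixed point 0).
65 − 10 = 55 transpositions; sign(π) = (−1)^55 = -1.
Check: (11/65) = -1 by Zolotarev.

-1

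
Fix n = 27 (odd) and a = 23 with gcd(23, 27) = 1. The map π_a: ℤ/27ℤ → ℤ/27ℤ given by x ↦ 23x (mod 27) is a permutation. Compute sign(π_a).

-1

Orbit of 19 under x↦23x: [19, 5, 7, 26, 4, 11, 10]… (length divides ord_27(23)).
Decompose π into cycles: lengths [18, 6, 2, 1] (4 cycles, including the fixed point 0).
4 cycles on 27: each ℓ→(−1)^(ℓ−1), product (−1)^23 = -1.
(23|27)_J = -1 (Zolotarev's lemma cross-check).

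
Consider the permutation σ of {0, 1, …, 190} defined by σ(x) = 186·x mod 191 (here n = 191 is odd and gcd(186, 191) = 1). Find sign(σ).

Trace 5: π^k(5) = [5, 166, 125, 139, 69, 37, 6] for k=0..6.
Cycle type of π: 38×5 + 1; total 6 cycles.
n − c = 191 − 6 = 185; sign = (−1)^185 = -1.
The Jacobi symbol (186|191) = -1 (Zolotarev) agrees.

-1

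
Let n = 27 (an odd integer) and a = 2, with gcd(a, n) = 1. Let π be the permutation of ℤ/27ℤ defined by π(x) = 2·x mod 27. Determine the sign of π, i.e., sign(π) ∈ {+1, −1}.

Trace 10: π^k(10) = [10, 20, 13, 26, 25, 23, 19] for k=0..6.
Cycle type of π: 18 + 6 + 2 + 1; total 4 cycles.
sign(π) = (−1)^{n − #cycles} = (−1)^{27−4} = (−1)^23 = -1.

-1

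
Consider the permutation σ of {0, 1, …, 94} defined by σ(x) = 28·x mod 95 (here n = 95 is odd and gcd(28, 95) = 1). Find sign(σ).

Start at x=16: 16 → 68 → 4 → 17 → 1 → 28 → 24 → … (one orbit).
The orbit structure of x ↦ 28x mod 95: 6 orbits of sizes [36, 36, 9, 9, 4, 1].
n − c = 95 − 6 = 89; sign = (−1)^89 = -1.
The Jacobi symbol (28|95) = -1 (Zolotarev) agrees.

-1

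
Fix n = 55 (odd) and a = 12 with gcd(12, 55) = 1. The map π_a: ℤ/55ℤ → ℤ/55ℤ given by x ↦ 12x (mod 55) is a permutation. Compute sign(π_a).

-1

Trace 12: π^k(12) = [12, 34, 23, 1] for k=0..3.
22 cycles of lengths [4, 4, 4, 4, 4, 4, 4, 4, 4, 4, 4, 1, 1, 1, 1, 1, 1, 1, 1, 1, 1, 1].
Σ(ℓ_i−1) = 55−22 = 33; sign = (−1)^33 = -1.
Check: (12/55) = -1 by Zolotarev.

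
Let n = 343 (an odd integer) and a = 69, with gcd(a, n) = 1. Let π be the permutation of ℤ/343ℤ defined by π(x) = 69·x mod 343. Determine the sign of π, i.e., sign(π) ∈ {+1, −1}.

Start at x=286: 286 → 183 → 279 → 43 → 223 → 295 → 118 → … (one orbit).
Decompose π into cycles: lengths [98, 98, 98, 14, 14, 14, 2, 2, 2, 1] (10 cycles, including the fixed point 0).
Σ(ℓ_i−1) = 343−10 = 333; sign = (−1)^333 = -1.
Zolotarev: (69|343) = -1, matching the cycle-count sign.

-1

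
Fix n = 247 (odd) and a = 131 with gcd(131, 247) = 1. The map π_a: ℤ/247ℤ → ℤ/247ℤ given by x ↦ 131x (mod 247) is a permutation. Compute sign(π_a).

Trace 235: π^k(235) = [235, 157, 66, 1, 131, 118, 144] for k=0..6.
Decompose π into cycles: lengths [9, 9, 9, 9, 9, 9, 9, 9, 9, 9, 9, 9, 9, 9, 9, 9, 9, 9, 9, 9, 9, 9, 9, 9, 9, 9, 1, 1, 1, 1, 1, 1, 1, 1, 1, 1, 1, 1, 1] (39 cycles, including the fixed point 0).
39 cycles on 247: each ℓ→(−1)^(ℓ−1), product (−1)^208 = +1.
Zolotarev: (131|247) = +1, matching the cycle-count sign.

+1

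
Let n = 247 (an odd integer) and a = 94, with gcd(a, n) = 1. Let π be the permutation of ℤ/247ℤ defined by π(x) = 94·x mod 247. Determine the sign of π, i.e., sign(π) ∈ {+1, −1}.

Orbit of 1 under x↦94x: [1, 94, 191, 170, 172, 113]… (length divides ord_247(94)).
50 cycles of lengths [6, 6, 6, 6, 6, 6, 6, 6, 6, 6, 6, 6, 6, 6, 6, 6, 6, 6, 6, 6, 6, 6, 6, 6, 6, 6, 6, 6, 6, 6, 6, 6, 6, 6, 6, 6, 3, 3, 3, 3, 2, 2, 2, 2, 2, 2, 2, 2, 2, 1].
n − c = 247 − 50 = 197; sign = (−1)^197 = -1.
(94|247)_J = -1 (Zolotarev's lemma cross-check).

-1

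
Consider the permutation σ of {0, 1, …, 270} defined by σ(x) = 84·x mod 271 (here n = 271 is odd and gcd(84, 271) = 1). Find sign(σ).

-1

Start at x=244: 244 → 171 → 1 → 84 → 10 → 27 → 100 → … (one orbit).
π_84 has 28 disjoint cycles with lengths [10, 10, 10, 10, 10, 10, 10, 10, 10, 10, 10, 10, 10, 10, 10, 10, 10, 10, 10, 10, 10, 10, 10, 10, 10, 10, 10, 1] on {0,…,270}.
n − c = 271 − 28 = 243; sign = (−1)^243 = -1.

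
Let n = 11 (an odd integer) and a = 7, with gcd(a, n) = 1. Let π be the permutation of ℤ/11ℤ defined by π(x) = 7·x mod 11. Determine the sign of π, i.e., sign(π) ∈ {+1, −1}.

Orbit of 6 under x↦7x: [6, 9, 8, 1, 7, 5, 2]… (length divides ord_11(7)).
The orbit structure of x ↦ 7x mod 11: 2 orbits of sizes [10, 1].
sign(π) = (−1)^{n − #cycles} = (−1)^{11−2} = (−1)^9 = -1.
Check: (7/11) = -1 by Zolotarev.

-1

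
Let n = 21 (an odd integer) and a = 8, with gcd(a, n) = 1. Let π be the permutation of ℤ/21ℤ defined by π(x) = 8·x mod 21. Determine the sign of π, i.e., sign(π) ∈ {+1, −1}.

-1

Trace 1: π^k(1) = [1, 8] for k=0..1.
The orbit structure of x ↦ 8x mod 21: 14 orbits of sizes [2, 2, 2, 2, 2, 2, 2, 1, 1, 1, 1, 1, 1, 1].
21 − 14 = 7 transpositions; sign(π) = (−1)^7 = -1.
The Jacobi symbol (8|21) = -1 (Zolotarev) agrees.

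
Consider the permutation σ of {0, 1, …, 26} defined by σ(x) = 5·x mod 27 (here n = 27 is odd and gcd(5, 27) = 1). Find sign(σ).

Trace 2: π^k(2) = [2, 10, 23, 7, 8, 13, 11] for k=0..6.
Decompose π into cycles: lengths [18, 6, 2, 1] (4 cycles, including the fixed point 0).
sign(π) = (−1)^{n − #cycles} = (−1)^{27−4} = (−1)^23 = -1.
Check: (5/27) = -1 by Zolotarev.

-1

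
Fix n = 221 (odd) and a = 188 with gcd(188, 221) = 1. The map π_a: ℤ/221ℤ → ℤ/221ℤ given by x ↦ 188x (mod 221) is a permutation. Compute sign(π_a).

-1

Orbit of 1 under x↦188x: [1, 188, 205, 86, 35, 171, 103]… (length divides ord_221(188)).
The orbit structure of x ↦ 188x mod 221: 34 orbits of sizes [12, 12, 12, 12, 12, 12, 12, 12, 12, 12, 12, 12, 12, 12, 12, 12, 12, 1, 1, 1, 1, 1, 1, 1, 1, 1, 1, 1, 1, 1, 1, 1, 1, 1].
sign(π) = (−1)^{n − #cycles} = (−1)^{221−34} = (−1)^187 = -1.
Check: (188/221) = -1 by Zolotarev.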